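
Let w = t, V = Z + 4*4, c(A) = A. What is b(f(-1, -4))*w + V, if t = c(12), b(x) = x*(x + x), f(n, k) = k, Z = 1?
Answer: 401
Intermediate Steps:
b(x) = 2*x² (b(x) = x*(2*x) = 2*x²)
V = 17 (V = 1 + 4*4 = 1 + 16 = 17)
t = 12
w = 12
b(f(-1, -4))*w + V = (2*(-4)²)*12 + 17 = (2*16)*12 + 17 = 32*12 + 17 = 384 + 17 = 401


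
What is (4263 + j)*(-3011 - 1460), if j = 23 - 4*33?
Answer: -18572534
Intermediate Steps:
j = -109 (j = 23 - 132 = -109)
(4263 + j)*(-3011 - 1460) = (4263 - 109)*(-3011 - 1460) = 4154*(-4471) = -18572534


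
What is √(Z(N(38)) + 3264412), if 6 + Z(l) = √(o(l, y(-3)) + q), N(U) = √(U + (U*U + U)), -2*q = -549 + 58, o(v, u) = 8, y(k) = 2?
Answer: √(13057624 + 26*√6)/2 ≈ 1806.8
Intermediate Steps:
q = 491/2 (q = -(-549 + 58)/2 = -½*(-491) = 491/2 ≈ 245.50)
N(U) = √(U² + 2*U) (N(U) = √(U + (U² + U)) = √(U + (U + U²)) = √(U² + 2*U))
Z(l) = -6 + 13*√6/2 (Z(l) = -6 + √(8 + 491/2) = -6 + √(507/2) = -6 + 13*√6/2)
√(Z(N(38)) + 3264412) = √((-6 + 13*√6/2) + 3264412) = √(3264406 + 13*√6/2)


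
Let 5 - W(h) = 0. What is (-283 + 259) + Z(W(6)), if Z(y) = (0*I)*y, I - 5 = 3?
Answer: -24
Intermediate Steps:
I = 8 (I = 5 + 3 = 8)
W(h) = 5 (W(h) = 5 - 1*0 = 5 + 0 = 5)
Z(y) = 0 (Z(y) = (0*8)*y = 0*y = 0)
(-283 + 259) + Z(W(6)) = (-283 + 259) + 0 = -24 + 0 = -24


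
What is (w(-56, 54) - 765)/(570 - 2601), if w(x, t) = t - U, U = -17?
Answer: 694/2031 ≈ 0.34170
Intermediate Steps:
w(x, t) = 17 + t (w(x, t) = t - 1*(-17) = t + 17 = 17 + t)
(w(-56, 54) - 765)/(570 - 2601) = ((17 + 54) - 765)/(570 - 2601) = (71 - 765)/(-2031) = -694*(-1/2031) = 694/2031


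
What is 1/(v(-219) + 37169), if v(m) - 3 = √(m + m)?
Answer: 18586/690879011 - I*√438/1381758022 ≈ 2.6902e-5 - 1.5146e-8*I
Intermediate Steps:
v(m) = 3 + √2*√m (v(m) = 3 + √(m + m) = 3 + √(2*m) = 3 + √2*√m)
1/(v(-219) + 37169) = 1/((3 + √2*√(-219)) + 37169) = 1/((3 + √2*(I*√219)) + 37169) = 1/((3 + I*√438) + 37169) = 1/(37172 + I*√438)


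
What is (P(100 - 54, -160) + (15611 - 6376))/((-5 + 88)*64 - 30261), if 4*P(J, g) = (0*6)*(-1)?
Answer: -9235/24949 ≈ -0.37016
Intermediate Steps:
P(J, g) = 0 (P(J, g) = ((0*6)*(-1))/4 = (0*(-1))/4 = (1/4)*0 = 0)
(P(100 - 54, -160) + (15611 - 6376))/((-5 + 88)*64 - 30261) = (0 + (15611 - 6376))/((-5 + 88)*64 - 30261) = (0 + 9235)/(83*64 - 30261) = 9235/(5312 - 30261) = 9235/(-24949) = 9235*(-1/24949) = -9235/24949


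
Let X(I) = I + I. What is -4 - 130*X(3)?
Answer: -784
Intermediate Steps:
X(I) = 2*I
-4 - 130*X(3) = -4 - 260*3 = -4 - 130*6 = -4 - 780 = -784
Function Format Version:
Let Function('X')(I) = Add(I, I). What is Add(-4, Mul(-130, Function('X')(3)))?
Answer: -784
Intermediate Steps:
Function('X')(I) = Mul(2, I)
Add(-4, Mul(-130, Function('X')(3))) = Add(-4, Mul(-130, Mul(2, 3))) = Add(-4, Mul(-130, 6)) = Add(-4, -780) = -784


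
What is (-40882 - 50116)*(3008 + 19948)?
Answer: -2088950088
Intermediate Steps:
(-40882 - 50116)*(3008 + 19948) = -90998*22956 = -2088950088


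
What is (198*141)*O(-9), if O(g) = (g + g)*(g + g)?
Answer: 9045432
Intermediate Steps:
O(g) = 4*g² (O(g) = (2*g)*(2*g) = 4*g²)
(198*141)*O(-9) = (198*141)*(4*(-9)²) = 27918*(4*81) = 27918*324 = 9045432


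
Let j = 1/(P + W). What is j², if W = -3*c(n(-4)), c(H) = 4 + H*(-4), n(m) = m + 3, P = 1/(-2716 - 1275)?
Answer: 15928081/9174766225 ≈ 0.0017361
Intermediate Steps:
P = -1/3991 (P = 1/(-3991) = -1/3991 ≈ -0.00025056)
n(m) = 3 + m
c(H) = 4 - 4*H
W = -24 (W = -3*(4 - 4*(3 - 4)) = -3*(4 - 4*(-1)) = -3*(4 + 4) = -3*8 = -24)
j = -3991/95785 (j = 1/(-1/3991 - 24) = 1/(-95785/3991) = -3991/95785 ≈ -0.041666)
j² = (-3991/95785)² = 15928081/9174766225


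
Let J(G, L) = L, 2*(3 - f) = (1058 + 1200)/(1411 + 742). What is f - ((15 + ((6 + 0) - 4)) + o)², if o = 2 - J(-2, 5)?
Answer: -416658/2153 ≈ -193.52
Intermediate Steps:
f = 5330/2153 (f = 3 - (1058 + 1200)/(2*(1411 + 742)) = 3 - 1129/2153 = 5330/2153 ≈ 2.4756)
o = -3 (o = 2 - 1*5 = 2 - 5 = -3)
f - ((15 + ((6 + 0) - 4)) + o)² = 5330/2153 - ((15 + ((6 + 0) - 4)) - 3)² = 5330/2153 - ((15 + (6 - 4)) - 3)² = 5330/2153 - ((15 + 2) - 3)² = 5330/2153 - (17 - 3)² = 5330/2153 - 1*14² = 5330/2153 - 1*196 = 5330/2153 - 196 = -416658/2153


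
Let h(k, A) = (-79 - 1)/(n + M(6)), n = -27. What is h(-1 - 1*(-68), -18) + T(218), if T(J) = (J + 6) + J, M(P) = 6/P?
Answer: 5786/13 ≈ 445.08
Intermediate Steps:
T(J) = 6 + 2*J (T(J) = (6 + J) + J = 6 + 2*J)
h(k, A) = 40/13 (h(k, A) = (-79 - 1)/(-27 + 6/6) = -80/(-27 + 6*(⅙)) = -80/(-27 + 1) = -80/(-26) = -80*(-1/26) = 40/13)
h(-1 - 1*(-68), -18) + T(218) = 40/13 + (6 + 2*218) = 40/13 + (6 + 436) = 40/13 + 442 = 5786/13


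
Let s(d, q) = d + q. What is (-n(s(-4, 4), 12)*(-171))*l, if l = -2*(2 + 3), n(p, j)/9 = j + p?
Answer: -184680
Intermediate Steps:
n(p, j) = 9*j + 9*p (n(p, j) = 9*(j + p) = 9*j + 9*p)
l = -10 (l = -2*5 = -10)
(-n(s(-4, 4), 12)*(-171))*l = (-(9*12 + 9*(-4 + 4))*(-171))*(-10) = (-(108 + 9*0)*(-171))*(-10) = (-(108 + 0)*(-171))*(-10) = (-1*108*(-171))*(-10) = -108*(-171)*(-10) = 18468*(-10) = -184680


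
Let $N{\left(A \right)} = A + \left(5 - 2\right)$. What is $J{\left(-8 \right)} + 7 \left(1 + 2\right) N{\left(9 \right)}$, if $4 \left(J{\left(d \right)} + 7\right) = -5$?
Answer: $\frac{975}{4} \approx 243.75$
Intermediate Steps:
$J{\left(d \right)} = - \frac{33}{4}$ ($J{\left(d \right)} = -7 + \frac{1}{4} \left(-5\right) = -7 - \frac{5}{4} = - \frac{33}{4}$)
$N{\left(A \right)} = 3 + A$ ($N{\left(A \right)} = A + 3 = 3 + A$)
$J{\left(-8 \right)} + 7 \left(1 + 2\right) N{\left(9 \right)} = - \frac{33}{4} + 7 \left(1 + 2\right) \left(3 + 9\right) = - \frac{33}{4} + 7 \cdot 3 \cdot 12 = - \frac{33}{4} + 21 \cdot 12 = - \frac{33}{4} + 252 = \frac{975}{4}$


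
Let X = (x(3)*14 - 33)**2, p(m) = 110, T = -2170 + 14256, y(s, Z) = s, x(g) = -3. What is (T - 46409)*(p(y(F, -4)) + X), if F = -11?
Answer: -196842405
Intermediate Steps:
T = 12086
X = 5625 (X = (-3*14 - 33)**2 = (-42 - 33)**2 = (-75)**2 = 5625)
(T - 46409)*(p(y(F, -4)) + X) = (12086 - 46409)*(110 + 5625) = -34323*5735 = -196842405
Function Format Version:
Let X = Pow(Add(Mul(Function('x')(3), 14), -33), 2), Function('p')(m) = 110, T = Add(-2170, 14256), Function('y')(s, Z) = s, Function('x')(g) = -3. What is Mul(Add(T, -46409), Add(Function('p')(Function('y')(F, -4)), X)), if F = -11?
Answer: -196842405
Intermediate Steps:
T = 12086
X = 5625 (X = Pow(Add(Mul(-3, 14), -33), 2) = Pow(Add(-42, -33), 2) = Pow(-75, 2) = 5625)
Mul(Add(T, -46409), Add(Function('p')(Function('y')(F, -4)), X)) = Mul(Add(12086, -46409), Add(110, 5625)) = Mul(-34323, 5735) = -196842405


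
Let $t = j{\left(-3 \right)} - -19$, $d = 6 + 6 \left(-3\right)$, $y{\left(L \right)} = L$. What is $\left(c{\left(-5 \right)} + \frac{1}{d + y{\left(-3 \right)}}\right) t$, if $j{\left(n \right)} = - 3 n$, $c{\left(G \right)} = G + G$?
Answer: $- \frac{4228}{15} \approx -281.87$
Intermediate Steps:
$c{\left(G \right)} = 2 G$
$d = -12$ ($d = 6 - 18 = -12$)
$t = 28$ ($t = \left(-3\right) \left(-3\right) - -19 = 9 + 19 = 28$)
$\left(c{\left(-5 \right)} + \frac{1}{d + y{\left(-3 \right)}}\right) t = \left(2 \left(-5\right) + \frac{1}{-12 - 3}\right) 28 = \left(-10 + \frac{1}{-15}\right) 28 = \left(-10 - \frac{1}{15}\right) 28 = \left(- \frac{151}{15}\right) 28 = - \frac{4228}{15}$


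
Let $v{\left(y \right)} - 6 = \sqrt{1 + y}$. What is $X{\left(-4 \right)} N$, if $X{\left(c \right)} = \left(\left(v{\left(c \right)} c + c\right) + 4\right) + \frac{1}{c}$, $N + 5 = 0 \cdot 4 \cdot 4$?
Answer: $\frac{485}{4} + 20 i \sqrt{3} \approx 121.25 + 34.641 i$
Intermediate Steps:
$v{\left(y \right)} = 6 + \sqrt{1 + y}$
$N = -5$ ($N = -5 + 0 \cdot 4 \cdot 4 = -5 + 0 \cdot 4 = -5 + 0 = -5$)
$X{\left(c \right)} = 4 + c + \frac{1}{c} + c \left(6 + \sqrt{1 + c}\right)$ ($X{\left(c \right)} = \left(\left(\left(6 + \sqrt{1 + c}\right) c + c\right) + 4\right) + \frac{1}{c} = \left(\left(c \left(6 + \sqrt{1 + c}\right) + c\right) + 4\right) + \frac{1}{c} = \left(\left(c + c \left(6 + \sqrt{1 + c}\right)\right) + 4\right) + \frac{1}{c} = \left(4 + c + c \left(6 + \sqrt{1 + c}\right)\right) + \frac{1}{c} = 4 + c + \frac{1}{c} + c \left(6 + \sqrt{1 + c}\right)$)
$X{\left(-4 \right)} N = \left(4 + \frac{1}{-4} + 7 \left(-4\right) - 4 \sqrt{1 - 4}\right) \left(-5\right) = \left(4 - \frac{1}{4} - 28 - 4 \sqrt{-3}\right) \left(-5\right) = \left(4 - \frac{1}{4} - 28 - 4 i \sqrt{3}\right) \left(-5\right) = \left(- \frac{97}{4} - 4 i \sqrt{3}\right) \left(-5\right) = \frac{485}{4} + 20 i \sqrt{3}$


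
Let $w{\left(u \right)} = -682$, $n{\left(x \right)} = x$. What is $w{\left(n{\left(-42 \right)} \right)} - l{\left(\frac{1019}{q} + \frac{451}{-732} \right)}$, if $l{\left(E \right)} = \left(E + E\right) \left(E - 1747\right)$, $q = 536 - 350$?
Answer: $\frac{465146332355}{28607048} \approx 16260.0$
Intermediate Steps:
$q = 186$
$l{\left(E \right)} = 2 E \left(-1747 + E\right)$
$w{\left(n{\left(-42 \right)} \right)} - l{\left(\frac{1019}{q} + \frac{451}{-732} \right)} = -682 - 2 \left(\frac{1019}{186} + \frac{451}{-732}\right) \left(-1747 + \left(\frac{1019}{186} + \frac{451}{-732}\right)\right) = -682 - 2 \left(1019 \cdot \frac{1}{186} + 451 \left(- \frac{1}{732}\right)\right) \left(-1747 + \left(1019 \cdot \frac{1}{186} + 451 \left(- \frac{1}{732}\right)\right)\right) = -682 - 2 \left(\frac{1019}{186} - \frac{451}{732}\right) \left(-1747 + \left(\frac{1019}{186} - \frac{451}{732}\right)\right) = -682 - 2 \cdot \frac{36779}{7564} \left(-1747 + \frac{36779}{7564}\right) = -682 - 2 \cdot \frac{36779}{7564} \left(- \frac{13177529}{7564}\right) = -682 - - \frac{484656339091}{28607048} = -682 + \frac{484656339091}{28607048} = \frac{465146332355}{28607048}$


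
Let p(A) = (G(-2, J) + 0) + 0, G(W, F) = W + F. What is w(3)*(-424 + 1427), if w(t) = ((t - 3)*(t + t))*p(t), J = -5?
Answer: 0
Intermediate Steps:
G(W, F) = F + W
p(A) = -7 (p(A) = ((-5 - 2) + 0) + 0 = (-7 + 0) + 0 = -7 + 0 = -7)
w(t) = -14*t*(-3 + t) (w(t) = ((t - 3)*(t + t))*(-7) = ((-3 + t)*(2*t))*(-7) = (2*t*(-3 + t))*(-7) = -14*t*(-3 + t))
w(3)*(-424 + 1427) = (14*3*(3 - 1*3))*(-424 + 1427) = (14*3*(3 - 3))*1003 = (14*3*0)*1003 = 0*1003 = 0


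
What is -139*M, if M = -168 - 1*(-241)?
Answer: -10147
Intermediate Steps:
M = 73 (M = -168 + 241 = 73)
-139*M = -139*73 = -10147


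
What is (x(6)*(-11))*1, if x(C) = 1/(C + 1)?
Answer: -11/7 ≈ -1.5714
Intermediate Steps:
x(C) = 1/(1 + C)
(x(6)*(-11))*1 = (-11/(1 + 6))*1 = (-11/7)*1 = ((⅐)*(-11))*1 = -11/7*1 = -11/7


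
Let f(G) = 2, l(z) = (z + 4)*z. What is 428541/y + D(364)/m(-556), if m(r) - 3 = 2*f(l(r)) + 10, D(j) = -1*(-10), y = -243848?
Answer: -285101/243848 ≈ -1.1692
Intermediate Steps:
l(z) = z*(4 + z) (l(z) = (4 + z)*z = z*(4 + z))
D(j) = 10
m(r) = 17 (m(r) = 3 + (2*2 + 10) = 3 + (4 + 10) = 3 + 14 = 17)
428541/y + D(364)/m(-556) = 428541/(-243848) + 10/17 = 428541*(-1/243848) + 10*(1/17) = -428541/243848 + 10/17 = -285101/243848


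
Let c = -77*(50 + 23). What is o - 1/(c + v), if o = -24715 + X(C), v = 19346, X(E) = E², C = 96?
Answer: -212723776/13725 ≈ -15499.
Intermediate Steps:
c = -5621 (c = -77*73 = -5621)
o = -15499 (o = -24715 + 96² = -24715 + 9216 = -15499)
o - 1/(c + v) = -15499 - 1/(-5621 + 19346) = -15499 - 1/13725 = -212723776/13725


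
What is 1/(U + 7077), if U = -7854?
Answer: -1/777 ≈ -0.0012870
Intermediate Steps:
1/(U + 7077) = 1/(-7854 + 7077) = 1/(-777) = -1/777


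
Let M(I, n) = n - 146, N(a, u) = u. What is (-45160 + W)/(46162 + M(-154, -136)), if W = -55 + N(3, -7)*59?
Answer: -11407/11470 ≈ -0.99451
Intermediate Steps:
M(I, n) = -146 + n
W = -468 (W = -55 - 7*59 = -55 - 413 = -468)
(-45160 + W)/(46162 + M(-154, -136)) = (-45160 - 468)/(46162 + (-146 - 136)) = -45628/(46162 - 282) = -45628/45880 = -45628*1/45880 = -11407/11470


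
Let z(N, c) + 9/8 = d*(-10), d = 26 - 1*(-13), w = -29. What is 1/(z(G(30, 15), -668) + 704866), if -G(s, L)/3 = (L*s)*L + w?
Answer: 8/5635799 ≈ 1.4195e-6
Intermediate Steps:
d = 39 (d = 26 + 13 = 39)
G(s, L) = 87 - 3*s*L**2 (G(s, L) = -3*((L*s)*L - 29) = -3*(s*L**2 - 29) = -3*(-29 + s*L**2) = 87 - 3*s*L**2)
z(N, c) = -3129/8 (z(N, c) = -9/8 + 39*(-10) = -9/8 - 390 = -3129/8)
1/(z(G(30, 15), -668) + 704866) = 1/(-3129/8 + 704866) = 1/(5635799/8) = 8/5635799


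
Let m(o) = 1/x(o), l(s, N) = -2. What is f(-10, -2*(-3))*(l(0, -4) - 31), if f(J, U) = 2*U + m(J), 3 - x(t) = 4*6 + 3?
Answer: -3157/8 ≈ -394.63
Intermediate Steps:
x(t) = -24 (x(t) = 3 - (4*6 + 3) = 3 - (24 + 3) = 3 - 1*27 = 3 - 27 = -24)
m(o) = -1/24 (m(o) = 1/(-24) = -1/24)
f(J, U) = -1/24 + 2*U (f(J, U) = 2*U - 1/24 = -1/24 + 2*U)
f(-10, -2*(-3))*(l(0, -4) - 31) = (-1/24 + 2*(-2*(-3)))*(-2 - 31) = (-1/24 + 2*6)*(-33) = (-1/24 + 12)*(-33) = (287/24)*(-33) = -3157/8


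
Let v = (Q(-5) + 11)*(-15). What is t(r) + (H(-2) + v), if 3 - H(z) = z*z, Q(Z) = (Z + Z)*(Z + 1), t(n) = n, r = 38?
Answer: -728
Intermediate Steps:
Q(Z) = 2*Z*(1 + Z) (Q(Z) = (2*Z)*(1 + Z) = 2*Z*(1 + Z))
H(z) = 3 - z**2 (H(z) = 3 - z*z = 3 - z**2)
v = -765 (v = (2*(-5)*(1 - 5) + 11)*(-15) = (2*(-5)*(-4) + 11)*(-15) = (40 + 11)*(-15) = 51*(-15) = -765)
t(r) + (H(-2) + v) = 38 + ((3 - 1*(-2)**2) - 765) = 38 + ((3 - 1*4) - 765) = 38 + ((3 - 4) - 765) = 38 + (-1 - 765) = 38 - 766 = -728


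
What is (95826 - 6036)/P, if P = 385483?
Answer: 89790/385483 ≈ 0.23293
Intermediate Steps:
(95826 - 6036)/P = (95826 - 6036)/385483 = 89790*(1/385483) = 89790/385483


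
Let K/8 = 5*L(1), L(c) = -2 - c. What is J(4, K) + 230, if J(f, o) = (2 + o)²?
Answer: 14154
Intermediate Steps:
K = -120 (K = 8*(5*(-2 - 1*1)) = 8*(5*(-2 - 1)) = 8*(5*(-3)) = 8*(-15) = -120)
J(4, K) + 230 = (2 - 120)² + 230 = (-118)² + 230 = 13924 + 230 = 14154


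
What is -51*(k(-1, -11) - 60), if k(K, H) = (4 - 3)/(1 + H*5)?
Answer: 55097/18 ≈ 3060.9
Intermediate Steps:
k(K, H) = 1/(1 + 5*H)
-51*(k(-1, -11) - 60) = -51*(1/(1 + 5*(-11)) - 60) = -51*(1/(1 - 55) - 60) = -51*(1/(-54) - 60) = -51*(-1/54 - 60) = -51*(-3241/54) = 55097/18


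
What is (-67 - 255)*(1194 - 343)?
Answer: -274022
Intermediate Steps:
(-67 - 255)*(1194 - 343) = -322*851 = -274022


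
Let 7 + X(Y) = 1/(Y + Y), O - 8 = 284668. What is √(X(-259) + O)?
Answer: √76383524238/518 ≈ 533.54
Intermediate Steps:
O = 284676 (O = 8 + 284668 = 284676)
X(Y) = -7 + 1/(2*Y) (X(Y) = -7 + 1/(Y + Y) = -7 + 1/(2*Y))
√(X(-259) + O) = √((-7 + (½)/(-259)) + 284676) = √((-7 + (½)*(-1/259)) + 284676) = √((-7 - 1/518) + 284676) = √(-3627/518 + 284676) = √(147458541/518) = √76383524238/518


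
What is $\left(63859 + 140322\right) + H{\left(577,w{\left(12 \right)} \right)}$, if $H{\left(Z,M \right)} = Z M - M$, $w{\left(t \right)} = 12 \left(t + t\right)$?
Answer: $370069$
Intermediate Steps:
$w{\left(t \right)} = 24 t$ ($w{\left(t \right)} = 12 \cdot 2 t = 24 t$)
$H{\left(Z,M \right)} = - M + M Z$ ($H{\left(Z,M \right)} = M Z - M = - M + M Z$)
$\left(63859 + 140322\right) + H{\left(577,w{\left(12 \right)} \right)} = \left(63859 + 140322\right) + 24 \cdot 12 \left(-1 + 577\right) = 204181 + 288 \cdot 576 = 204181 + 165888 = 370069$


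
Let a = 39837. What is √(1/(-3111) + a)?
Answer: √385555270566/3111 ≈ 199.59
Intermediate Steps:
√(1/(-3111) + a) = √(1/(-3111) + 39837) = √(-1/3111 + 39837) = √(123932906/3111) = √385555270566/3111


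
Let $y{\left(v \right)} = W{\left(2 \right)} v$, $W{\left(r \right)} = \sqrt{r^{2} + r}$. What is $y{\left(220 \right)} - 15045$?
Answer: $-15045 + 220 \sqrt{6} \approx -14506.0$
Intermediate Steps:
$W{\left(r \right)} = \sqrt{r + r^{2}}$
$y{\left(v \right)} = v \sqrt{6}$ ($y{\left(v \right)} = \sqrt{2 \left(1 + 2\right)} v = \sqrt{2 \cdot 3} v = \sqrt{6} v = v \sqrt{6}$)
$y{\left(220 \right)} - 15045 = 220 \sqrt{6} - 15045 = -15045 + 220 \sqrt{6}$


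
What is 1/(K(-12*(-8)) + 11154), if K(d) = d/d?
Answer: 1/11155 ≈ 8.9646e-5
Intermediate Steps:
K(d) = 1
1/(K(-12*(-8)) + 11154) = 1/(1 + 11154) = 1/11155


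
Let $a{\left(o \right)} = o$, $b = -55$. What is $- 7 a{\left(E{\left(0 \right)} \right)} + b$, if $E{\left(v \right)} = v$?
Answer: $-55$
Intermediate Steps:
$- 7 a{\left(E{\left(0 \right)} \right)} + b = \left(-7\right) 0 - 55 = 0 - 55 = -55$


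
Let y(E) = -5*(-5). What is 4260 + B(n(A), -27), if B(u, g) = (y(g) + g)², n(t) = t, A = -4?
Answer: 4264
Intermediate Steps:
y(E) = 25
B(u, g) = (25 + g)²
4260 + B(n(A), -27) = 4260 + (25 - 27)² = 4260 + (-2)² = 4260 + 4 = 4264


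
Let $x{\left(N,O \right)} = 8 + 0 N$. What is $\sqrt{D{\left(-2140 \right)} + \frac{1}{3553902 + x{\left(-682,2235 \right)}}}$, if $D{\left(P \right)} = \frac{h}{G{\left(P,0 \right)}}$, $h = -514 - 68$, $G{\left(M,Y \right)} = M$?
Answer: $\frac{2 \sqrt{2457933247935785}}{190134185} \approx 0.5215$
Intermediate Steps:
$h = -582$
$x{\left(N,O \right)} = 8$ ($x{\left(N,O \right)} = 8 + 0 = 8$)
$D{\left(P \right)} = - \frac{582}{P}$
$\sqrt{D{\left(-2140 \right)} + \frac{1}{3553902 + x{\left(-682,2235 \right)}}} = \sqrt{- \frac{582}{-2140} + \frac{1}{3553902 + 8}} = \sqrt{\left(-582\right) \left(- \frac{1}{2140}\right) + \frac{1}{3553910}} = \sqrt{\frac{291}{1070} + \frac{1}{3553910}} = \sqrt{\frac{51709444}{190134185}} = \frac{2 \sqrt{2457933247935785}}{190134185}$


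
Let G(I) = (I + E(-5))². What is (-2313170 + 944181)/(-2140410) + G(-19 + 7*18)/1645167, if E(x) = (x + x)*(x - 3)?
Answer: 258562613717/391259099830 ≈ 0.66085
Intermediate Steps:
E(x) = 2*x*(-3 + x) (E(x) = (2*x)*(-3 + x) = 2*x*(-3 + x))
G(I) = (80 + I)² (G(I) = (I + 2*(-5)*(-3 - 5))² = (I + 2*(-5)*(-8))² = (I + 80)² = (80 + I)²)
(-2313170 + 944181)/(-2140410) + G(-19 + 7*18)/1645167 = (-2313170 + 944181)/(-2140410) + (80 + (-19 + 7*18))²/1645167 = -1368989*(-1/2140410) + (80 + (-19 + 126))²*(1/1645167) = 1368989/2140410 + (80 + 107)²*(1/1645167) = 1368989/2140410 + 187²*(1/1645167) = 1368989/2140410 + 34969*(1/1645167) = 1368989/2140410 + 34969/1645167 = 258562613717/391259099830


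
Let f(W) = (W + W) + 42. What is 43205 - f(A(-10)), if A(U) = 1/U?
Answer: 215816/5 ≈ 43163.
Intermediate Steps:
f(W) = 42 + 2*W (f(W) = 2*W + 42 = 42 + 2*W)
43205 - f(A(-10)) = 43205 - (42 + 2/(-10)) = 43205 - (42 + 2*(-⅒)) = 43205 - (42 - ⅕) = 43205 - 1*209/5 = 43205 - 209/5 = 215816/5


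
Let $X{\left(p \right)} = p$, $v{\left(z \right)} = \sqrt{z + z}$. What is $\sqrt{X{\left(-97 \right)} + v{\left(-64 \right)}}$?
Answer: $\sqrt{-97 + 8 i \sqrt{2}} \approx 0.5734 + 9.8655 i$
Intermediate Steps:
$v{\left(z \right)} = \sqrt{2} \sqrt{z}$ ($v{\left(z \right)} = \sqrt{2 z} = \sqrt{2} \sqrt{z}$)
$\sqrt{X{\left(-97 \right)} + v{\left(-64 \right)}} = \sqrt{-97 + \sqrt{2} \sqrt{-64}} = \sqrt{-97 + \sqrt{2} \cdot 8 i} = \sqrt{-97 + 8 i \sqrt{2}}$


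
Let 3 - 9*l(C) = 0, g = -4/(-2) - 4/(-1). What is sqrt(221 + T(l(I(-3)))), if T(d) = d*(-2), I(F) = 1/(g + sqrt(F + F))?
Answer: sqrt(1983)/3 ≈ 14.844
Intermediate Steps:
g = 6 (g = -4*(-1/2) - 4*(-1) = 2 + 4 = 6)
I(F) = 1/(6 + sqrt(2)*sqrt(F)) (I(F) = 1/(6 + sqrt(F + F)) = 1/(6 + sqrt(2*F)) = 1/(6 + sqrt(2)*sqrt(F)))
l(C) = 1/3 (l(C) = 1/3 - 1/9*0 = 1/3 + 0 = 1/3)
T(d) = -2*d
sqrt(221 + T(l(I(-3)))) = sqrt(221 - 2*1/3) = sqrt(221 - 2/3) = sqrt(661/3) = sqrt(1983)/3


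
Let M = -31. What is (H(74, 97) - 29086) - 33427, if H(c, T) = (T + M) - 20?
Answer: -62467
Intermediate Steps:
H(c, T) = -51 + T (H(c, T) = (T - 31) - 20 = (-31 + T) - 20 = -51 + T)
(H(74, 97) - 29086) - 33427 = ((-51 + 97) - 29086) - 33427 = (46 - 29086) - 33427 = -29040 - 33427 = -62467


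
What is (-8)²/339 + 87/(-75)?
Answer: -8231/8475 ≈ -0.97121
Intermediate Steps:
(-8)²/339 + 87/(-75) = 64*(1/339) + 87*(-1/75) = 64/339 - 29/25 = -8231/8475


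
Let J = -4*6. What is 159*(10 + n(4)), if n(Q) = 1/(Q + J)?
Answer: 31641/20 ≈ 1582.1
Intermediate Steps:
J = -24
n(Q) = 1/(-24 + Q) (n(Q) = 1/(Q - 24) = 1/(-24 + Q))
159*(10 + n(4)) = 159*(10 + 1/(-24 + 4)) = 159*(10 + 1/(-20)) = 159*(10 - 1/20) = 159*(199/20) = 31641/20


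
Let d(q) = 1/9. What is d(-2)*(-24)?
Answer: -8/3 ≈ -2.6667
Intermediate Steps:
d(q) = 1/9
d(-2)*(-24) = (1/9)*(-24) = -8/3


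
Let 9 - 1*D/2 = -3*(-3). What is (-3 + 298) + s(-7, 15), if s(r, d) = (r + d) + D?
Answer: 303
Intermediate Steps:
D = 0 (D = 18 - (-6)*(-3) = 18 - 2*9 = 18 - 18 = 0)
s(r, d) = d + r (s(r, d) = (r + d) + 0 = (d + r) + 0 = d + r)
(-3 + 298) + s(-7, 15) = (-3 + 298) + (15 - 7) = 295 + 8 = 303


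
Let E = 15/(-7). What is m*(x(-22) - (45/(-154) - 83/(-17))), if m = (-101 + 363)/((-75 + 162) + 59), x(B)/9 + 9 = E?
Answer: -35968015/191114 ≈ -188.20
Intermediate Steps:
E = -15/7 (E = 15*(-⅐) = -15/7 ≈ -2.1429)
x(B) = -702/7 (x(B) = -81 + 9*(-15/7) = -81 - 135/7 = -702/7)
m = 131/73 (m = 262/(87 + 59) = 262/146 = 262*(1/146) = 131/73 ≈ 1.7945)
m*(x(-22) - (45/(-154) - 83/(-17))) = 131*(-702/7 - (45/(-154) - 83/(-17)))/73 = 131*(-702/7 - (45*(-1/154) - 83*(-1/17)))/73 = 131*(-702/7 - (-45/154 + 83/17))/73 = 131*(-702/7 - 1*12017/2618)/73 = 131*(-702/7 - 12017/2618)/73 = (131/73)*(-274565/2618) = -35968015/191114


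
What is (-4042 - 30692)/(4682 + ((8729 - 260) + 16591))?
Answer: -5789/4957 ≈ -1.1678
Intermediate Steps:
(-4042 - 30692)/(4682 + ((8729 - 260) + 16591)) = -34734/(4682 + (8469 + 16591)) = -34734/(4682 + 25060) = -34734/29742 = -34734*1/29742 = -5789/4957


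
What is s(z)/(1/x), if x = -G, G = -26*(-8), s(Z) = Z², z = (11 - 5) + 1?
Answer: -10192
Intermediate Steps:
z = 7 (z = 6 + 1 = 7)
G = 208
x = -208 (x = -1*208 = -208)
s(z)/(1/x) = 7²/(1/(-208)) = 49/(-1/208) = 49*(-208) = -10192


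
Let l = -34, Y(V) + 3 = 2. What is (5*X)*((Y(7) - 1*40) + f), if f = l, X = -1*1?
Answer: 375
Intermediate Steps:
X = -1
Y(V) = -1 (Y(V) = -3 + 2 = -1)
f = -34
(5*X)*((Y(7) - 1*40) + f) = (5*(-1))*((-1 - 1*40) - 34) = -5*((-1 - 40) - 34) = -5*(-41 - 34) = -5*(-75) = 375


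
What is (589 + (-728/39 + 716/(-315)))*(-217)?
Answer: -5547109/45 ≈ -1.2327e+5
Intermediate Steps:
(589 + (-728/39 + 716/(-315)))*(-217) = (589 + (-728*1/39 + 716*(-1/315)))*(-217) = (589 + (-56/3 - 716/315))*(-217) = (589 - 6596/315)*(-217) = (178939/315)*(-217) = -5547109/45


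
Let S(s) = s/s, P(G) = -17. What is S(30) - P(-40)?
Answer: 18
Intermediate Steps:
S(s) = 1
S(30) - P(-40) = 1 - 1*(-17) = 1 + 17 = 18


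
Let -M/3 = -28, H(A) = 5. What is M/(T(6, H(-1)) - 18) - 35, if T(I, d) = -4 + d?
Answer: -679/17 ≈ -39.941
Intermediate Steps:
M = 84 (M = -3*(-28) = 84)
M/(T(6, H(-1)) - 18) - 35 = 84/((-4 + 5) - 18) - 35 = 84/(1 - 18) - 35 = 84/(-17) - 35 = -1/17*84 - 35 = -84/17 - 35 = -679/17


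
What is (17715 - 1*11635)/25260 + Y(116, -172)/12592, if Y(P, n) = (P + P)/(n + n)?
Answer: 164565997/683858928 ≈ 0.24064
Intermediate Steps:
Y(P, n) = P/n (Y(P, n) = (2*P)/((2*n)) = (2*P)*(1/(2*n)) = P/n)
(17715 - 1*11635)/25260 + Y(116, -172)/12592 = (17715 - 1*11635)/25260 + (116/(-172))/12592 = (17715 - 11635)*(1/25260) + (116*(-1/172))*(1/12592) = 6080*(1/25260) - 29/43*1/12592 = 304/1263 - 29/541456 = 164565997/683858928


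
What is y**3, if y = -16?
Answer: -4096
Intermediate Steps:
y**3 = (-16)**3 = -4096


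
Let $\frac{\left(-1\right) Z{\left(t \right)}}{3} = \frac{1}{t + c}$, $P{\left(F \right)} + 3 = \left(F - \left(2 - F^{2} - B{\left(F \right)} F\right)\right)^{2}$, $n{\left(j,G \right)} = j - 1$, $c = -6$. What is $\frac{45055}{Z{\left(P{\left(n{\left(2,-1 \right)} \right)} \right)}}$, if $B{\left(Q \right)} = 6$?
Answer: $-405495$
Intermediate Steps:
$n{\left(j,G \right)} = -1 + j$
$P{\left(F \right)} = -3 + \left(-2 + F^{2} + 7 F\right)^{2}$ ($P{\left(F \right)} = -3 + \left(F - \left(2 - F^{2} - 6 F\right)\right)^{2} = -3 + \left(F + \left(-2 + F^{2} + 6 F\right)\right)^{2} = -3 + \left(-2 + F^{2} + 7 F\right)^{2}$)
$Z{\left(t \right)} = - \frac{3}{-6 + t}$ ($Z{\left(t \right)} = - \frac{3}{t - 6} = - \frac{3}{-6 + t}$)
$\frac{45055}{Z{\left(P{\left(n{\left(2,-1 \right)} \right)} \right)}} = \frac{45055}{\left(-3\right) \frac{1}{-6 - \left(3 - \left(-2 + \left(-1 + 2\right)^{2} + 7 \left(-1 + 2\right)\right)^{2}\right)}} = \frac{45055}{\left(-3\right) \frac{1}{-6 - \left(3 - \left(-2 + 1^{2} + 7 \cdot 1\right)^{2}\right)}} = \frac{45055}{\left(-3\right) \frac{1}{-6 - \left(3 - \left(-2 + 1 + 7\right)^{2}\right)}} = \frac{45055}{\left(-3\right) \frac{1}{-6 - \left(3 - 6^{2}\right)}} = \frac{45055}{\left(-3\right) \frac{1}{-6 + \left(-3 + 36\right)}} = \frac{45055}{\left(-3\right) \frac{1}{-6 + 33}} = \frac{45055}{\left(-3\right) \frac{1}{27}} = \frac{45055}{- \frac{1}{9}} = 45055 \left(-9\right) = -405495$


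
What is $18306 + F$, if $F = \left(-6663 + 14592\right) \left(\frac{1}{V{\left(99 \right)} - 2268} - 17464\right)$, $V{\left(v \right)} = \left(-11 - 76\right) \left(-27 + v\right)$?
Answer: $- \frac{131254155881}{948} \approx -1.3845 \cdot 10^{8}$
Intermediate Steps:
$V{\left(v \right)} = 2349 - 87 v$ ($V{\left(v \right)} = - 87 \left(-27 + v\right) = 2349 - 87 v$)
$F = - \frac{131271509969}{948}$ ($F = \left(-6663 + 14592\right) \left(\frac{1}{\left(2349 - 8613\right) - 2268} - 17464\right) = 7929 \left(\frac{1}{\left(2349 - 8613\right) - 2268} - 17464\right) = 7929 \left(\frac{1}{-6264 - 2268} - 17464\right) = 7929 \left(\frac{1}{-8532} - 17464\right) = 7929 \left(- \frac{1}{8532} - 17464\right) = 7929 \left(- \frac{149002849}{8532}\right) = - \frac{131271509969}{948} \approx -1.3847 \cdot 10^{8}$)
$18306 + F = 18306 - \frac{131271509969}{948} = - \frac{131254155881}{948}$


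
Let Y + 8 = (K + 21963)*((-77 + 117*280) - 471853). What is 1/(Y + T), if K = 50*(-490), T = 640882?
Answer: 1/1114815164 ≈ 8.9701e-10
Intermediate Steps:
K = -24500
Y = 1114174282 (Y = -8 + (-24500 + 21963)*((-77 + 117*280) - 471853) = -8 - 2537*((-77 + 32760) - 471853) = -8 - 2537*(32683 - 471853) = -8 - 2537*(-439170) = -8 + 1114174290 = 1114174282)
1/(Y + T) = 1/(1114174282 + 640882) = 1/1114815164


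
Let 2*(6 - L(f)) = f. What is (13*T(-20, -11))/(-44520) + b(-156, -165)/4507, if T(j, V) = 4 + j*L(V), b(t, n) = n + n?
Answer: -725017/100325820 ≈ -0.0072266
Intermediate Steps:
b(t, n) = 2*n
L(f) = 6 - f/2
T(j, V) = 4 + j*(6 - V/2)
(13*T(-20, -11))/(-44520) + b(-156, -165)/4507 = (13*(4 - ½*(-20)*(-12 - 11)))/(-44520) + (2*(-165))/4507 = (13*(4 - ½*(-20)*(-23)))*(-1/44520) - 330*1/4507 = (13*(4 - 230))*(-1/44520) - 330/4507 = (13*(-226))*(-1/44520) - 330/4507 = -2938*(-1/44520) - 330/4507 = 1469/22260 - 330/4507 = -725017/100325820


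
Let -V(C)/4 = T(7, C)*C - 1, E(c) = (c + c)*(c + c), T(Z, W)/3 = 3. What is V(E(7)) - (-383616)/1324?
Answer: -2238308/331 ≈ -6762.3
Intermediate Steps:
T(Z, W) = 9 (T(Z, W) = 3*3 = 9)
E(c) = 4*c**2 (E(c) = (2*c)*(2*c) = 4*c**2)
V(C) = 4 - 36*C (V(C) = -4*(9*C - 1) = -4*(-1 + 9*C) = 4 - 36*C)
V(E(7)) - (-383616)/1324 = (4 - 144*7**2) - (-383616)/1324 = (4 - 144*49) - (-383616)/1324 = (4 - 36*196) - 333*(-288/331) = (4 - 7056) + 95904/331 = -7052 + 95904/331 = -2238308/331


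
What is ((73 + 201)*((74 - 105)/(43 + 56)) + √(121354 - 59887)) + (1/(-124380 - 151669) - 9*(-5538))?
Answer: 1359779831237/27328851 + √61467 ≈ 50004.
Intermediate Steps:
((73 + 201)*((74 - 105)/(43 + 56)) + √(121354 - 59887)) + (1/(-124380 - 151669) - 9*(-5538)) = (274*(-31/99) + √61467) + (1/(-276049) - 1*(-49842)) = (274*(-31*1/99) + √61467) + (-1/276049 + 49842) = (274*(-31/99) + √61467) + 13758834257/276049 = (-8494/99 + √61467) + 13758834257/276049 = 1359779831237/27328851 + √61467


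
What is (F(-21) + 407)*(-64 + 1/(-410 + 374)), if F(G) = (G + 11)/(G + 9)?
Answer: -5640335/216 ≈ -26113.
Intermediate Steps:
F(G) = (11 + G)/(9 + G)
(F(-21) + 407)*(-64 + 1/(-410 + 374)) = ((11 - 21)/(9 - 21) + 407)*(-64 + 1/(-410 + 374)) = (-10/(-12) + 407)*(-64 + 1/(-36)) = (-1/12*(-10) + 407)*(-64 - 1/36) = (⅚ + 407)*(-2305/36) = (2447/6)*(-2305/36) = -5640335/216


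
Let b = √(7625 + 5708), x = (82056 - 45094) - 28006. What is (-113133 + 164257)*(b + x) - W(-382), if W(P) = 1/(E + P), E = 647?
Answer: 121334634159/265 + 51124*√13333 ≈ 4.6377e+8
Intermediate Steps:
W(P) = 1/(647 + P)
x = 8956 (x = 36962 - 28006 = 8956)
b = √13333 ≈ 115.47
(-113133 + 164257)*(b + x) - W(-382) = (-113133 + 164257)*(√13333 + 8956) - 1/(647 - 382) = 51124*(8956 + √13333) - 1/265 = (457866544 + 51124*√13333) - 1*1/265 = (457866544 + 51124*√13333) - 1/265 = 121334634159/265 + 51124*√13333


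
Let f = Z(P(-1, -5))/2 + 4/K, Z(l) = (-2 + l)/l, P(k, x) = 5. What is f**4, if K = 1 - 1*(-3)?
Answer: 28561/10000 ≈ 2.8561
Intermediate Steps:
K = 4 (K = 1 + 3 = 4)
Z(l) = (-2 + l)/l
f = 13/10 (f = ((-2 + 5)/5)/2 + 4/4 = ((1/5)*3)*(1/2) + 4*(1/4) = (3/5)*(1/2) + 1 = 3/10 + 1 = 13/10 ≈ 1.3000)
f**4 = (13/10)**4 = 28561/10000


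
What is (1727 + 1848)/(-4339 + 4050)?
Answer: -3575/289 ≈ -12.370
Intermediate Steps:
(1727 + 1848)/(-4339 + 4050) = 3575/(-289) = 3575*(-1/289) = -3575/289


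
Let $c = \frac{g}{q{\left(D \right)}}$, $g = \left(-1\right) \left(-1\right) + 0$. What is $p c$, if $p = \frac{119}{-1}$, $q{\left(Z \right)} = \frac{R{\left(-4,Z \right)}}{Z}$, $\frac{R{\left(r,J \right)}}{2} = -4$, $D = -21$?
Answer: $- \frac{2499}{8} \approx -312.38$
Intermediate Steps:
$R{\left(r,J \right)} = -8$ ($R{\left(r,J \right)} = 2 \left(-4\right) = -8$)
$g = 1$ ($g = 1 + 0 = 1$)
$q{\left(Z \right)} = - \frac{8}{Z}$
$c = \frac{21}{8}$ ($c = 1 \frac{1}{\left(-8\right) \frac{1}{-21}} = 1 \frac{1}{\left(-8\right) \left(- \frac{1}{21}\right)} = 1 \frac{1}{\frac{8}{21}} = 1 \cdot \frac{21}{8} = \frac{21}{8} \approx 2.625$)
$p = -119$ ($p = 119 \left(-1\right) = -119$)
$p c = \left(-119\right) \frac{21}{8} = - \frac{2499}{8}$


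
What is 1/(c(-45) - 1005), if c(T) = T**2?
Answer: 1/1020 ≈ 0.00098039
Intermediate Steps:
1/(c(-45) - 1005) = 1/((-45)**2 - 1005) = 1/(2025 - 1005) = 1/1020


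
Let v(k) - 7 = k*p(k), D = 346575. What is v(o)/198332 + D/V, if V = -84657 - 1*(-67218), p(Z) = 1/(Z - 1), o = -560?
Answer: -12853776629369/646779096876 ≈ -19.874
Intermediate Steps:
p(Z) = 1/(-1 + Z)
v(k) = 7 + k/(-1 + k)
V = -17439 (V = -84657 + 67218 = -17439)
v(o)/198332 + D/V = ((-7 + 8*(-560))/(-1 - 560))/198332 + 346575/(-17439) = ((-7 - 4480)/(-561))*(1/198332) + 346575*(-1/17439) = -1/561*(-4487)*(1/198332) - 115525/5813 = (4487/561)*(1/198332) - 115525/5813 = 4487/111264252 - 115525/5813 = -12853776629369/646779096876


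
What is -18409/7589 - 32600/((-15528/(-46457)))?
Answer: -1436726586844/14730249 ≈ -97536.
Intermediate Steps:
-18409/7589 - 32600/((-15528/(-46457))) = -18409*1/7589 - 32600/((-15528*(-1/46457))) = -18409/7589 - 32600/15528/46457 = -18409/7589 - 32600*46457/15528 = -18409/7589 - 189312275/1941 = -1436726586844/14730249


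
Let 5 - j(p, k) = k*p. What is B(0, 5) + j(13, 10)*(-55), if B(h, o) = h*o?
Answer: 6875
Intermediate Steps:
j(p, k) = 5 - k*p
B(0, 5) + j(13, 10)*(-55) = 0*5 + (5 - 1*10*13)*(-55) = 0 + (5 - 130)*(-55) = 0 - 125*(-55) = 0 + 6875 = 6875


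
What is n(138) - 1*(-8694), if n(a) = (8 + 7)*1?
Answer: 8709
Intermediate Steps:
n(a) = 15 (n(a) = 15*1 = 15)
n(138) - 1*(-8694) = 15 - 1*(-8694) = 15 + 8694 = 8709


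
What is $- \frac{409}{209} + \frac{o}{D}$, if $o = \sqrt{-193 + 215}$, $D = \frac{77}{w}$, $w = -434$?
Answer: $- \frac{409}{209} - \frac{62 \sqrt{22}}{11} \approx -28.394$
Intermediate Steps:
$D = - \frac{11}{62}$ ($D = \frac{77}{-434} = 77 \left(- \frac{1}{434}\right) = - \frac{11}{62} \approx -0.17742$)
$o = \sqrt{22} \approx 4.6904$
$- \frac{409}{209} + \frac{o}{D} = - \frac{409}{209} + \frac{\sqrt{22}}{- \frac{11}{62}} = \left(-409\right) \frac{1}{209} + \sqrt{22} \left(- \frac{62}{11}\right) = - \frac{409}{209} - \frac{62 \sqrt{22}}{11}$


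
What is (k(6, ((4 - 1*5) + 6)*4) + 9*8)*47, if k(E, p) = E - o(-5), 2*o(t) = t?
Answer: 7567/2 ≈ 3783.5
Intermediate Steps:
o(t) = t/2
k(E, p) = 5/2 + E (k(E, p) = E - (-5)/2 = E - 1*(-5/2) = E + 5/2 = 5/2 + E)
(k(6, ((4 - 1*5) + 6)*4) + 9*8)*47 = ((5/2 + 6) + 9*8)*47 = (17/2 + 72)*47 = (161/2)*47 = 7567/2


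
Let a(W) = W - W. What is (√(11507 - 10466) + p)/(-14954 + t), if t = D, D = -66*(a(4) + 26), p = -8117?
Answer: 8117/16670 - √1041/16670 ≈ 0.48499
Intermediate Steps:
a(W) = 0
D = -1716 (D = -66*(0 + 26) = -66*26 = -1716)
t = -1716
(√(11507 - 10466) + p)/(-14954 + t) = (√(11507 - 10466) - 8117)/(-14954 - 1716) = (√1041 - 8117)/(-16670) = (-8117 + √1041)*(-1/16670) = 8117/16670 - √1041/16670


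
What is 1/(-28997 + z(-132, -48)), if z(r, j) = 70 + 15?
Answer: -1/28912 ≈ -3.4588e-5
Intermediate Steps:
z(r, j) = 85
1/(-28997 + z(-132, -48)) = 1/(-28997 + 85) = 1/(-28912) = -1/28912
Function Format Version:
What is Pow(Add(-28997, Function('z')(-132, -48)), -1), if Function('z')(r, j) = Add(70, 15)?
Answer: Rational(-1, 28912) ≈ -3.4588e-5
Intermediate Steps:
Function('z')(r, j) = 85
Pow(Add(-28997, Function('z')(-132, -48)), -1) = Pow(Add(-28997, 85), -1) = Pow(-28912, -1) = Rational(-1, 28912)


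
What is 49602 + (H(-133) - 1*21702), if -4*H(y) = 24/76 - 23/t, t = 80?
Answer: 169631957/6080 ≈ 27900.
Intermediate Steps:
H(y) = -43/6080 (H(y) = -(24/76 - 23/80)/4 = -(24*(1/76) - 23*1/80)/4 = -(6/19 - 23/80)/4 = -¼*43/1520 = -43/6080)
49602 + (H(-133) - 1*21702) = 49602 + (-43/6080 - 1*21702) = 49602 + (-43/6080 - 21702) = 49602 - 131948203/6080 = 169631957/6080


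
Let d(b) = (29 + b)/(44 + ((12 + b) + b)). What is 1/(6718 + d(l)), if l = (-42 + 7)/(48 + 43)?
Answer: 359/2411948 ≈ 0.00014884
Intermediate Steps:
l = -5/13 (l = -35/91 = -35*1/91 = -5/13 ≈ -0.38462)
d(b) = (29 + b)/(56 + 2*b) (d(b) = (29 + b)/(44 + (12 + 2*b)) = (29 + b)/(56 + 2*b))
1/(6718 + d(l)) = 1/(6718 + (29 - 5/13)/(2*(28 - 5/13))) = 1/(6718 + (½)*(372/13)/(359/13)) = 1/(6718 + (½)*(13/359)*(372/13)) = 1/(6718 + 186/359) = 1/(2411948/359) = 359/2411948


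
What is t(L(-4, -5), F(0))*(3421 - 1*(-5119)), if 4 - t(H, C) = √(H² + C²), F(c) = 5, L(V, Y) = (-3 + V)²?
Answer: 34160 - 8540*√2426 ≈ -3.8647e+5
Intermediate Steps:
t(H, C) = 4 - √(C² + H²) (t(H, C) = 4 - √(H² + C²) = 4 - √(C² + H²))
t(L(-4, -5), F(0))*(3421 - 1*(-5119)) = (4 - √(5² + ((-3 - 4)²)²))*(3421 - 1*(-5119)) = (4 - √(25 + ((-7)²)²))*(3421 + 5119) = (4 - √(25 + 49²))*8540 = (4 - √(25 + 2401))*8540 = (4 - √2426)*8540 = 34160 - 8540*√2426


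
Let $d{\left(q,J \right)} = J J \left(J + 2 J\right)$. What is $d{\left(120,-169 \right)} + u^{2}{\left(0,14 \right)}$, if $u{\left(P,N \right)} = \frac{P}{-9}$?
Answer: $-14480427$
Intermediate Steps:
$u{\left(P,N \right)} = - \frac{P}{9}$ ($u{\left(P,N \right)} = P \left(- \frac{1}{9}\right) = - \frac{P}{9}$)
$d{\left(q,J \right)} = 3 J^{3}$ ($d{\left(q,J \right)} = J^{2} \cdot 3 J = 3 J^{3}$)
$d{\left(120,-169 \right)} + u^{2}{\left(0,14 \right)} = 3 \left(-169\right)^{3} + \left(\left(- \frac{1}{9}\right) 0\right)^{2} = 3 \left(-4826809\right) + 0^{2} = -14480427 + 0 = -14480427$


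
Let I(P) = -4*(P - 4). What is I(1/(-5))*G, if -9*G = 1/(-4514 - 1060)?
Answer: 14/41805 ≈ 0.00033489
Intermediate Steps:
I(P) = 16 - 4*P (I(P) = -4*(-4 + P) = 16 - 4*P)
G = 1/50166 (G = -1/(9*(-4514 - 1060)) = -⅑/(-5574) = -⅑*(-1/5574) = 1/50166 ≈ 1.9934e-5)
I(1/(-5))*G = (16 - 4/(-5))*(1/50166) = (16 - 4*(-⅕))*(1/50166) = (16 + ⅘)*(1/50166) = (84/5)*(1/50166) = 14/41805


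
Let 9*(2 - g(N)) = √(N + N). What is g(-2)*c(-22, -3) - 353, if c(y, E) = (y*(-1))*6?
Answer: -89 - 88*I/3 ≈ -89.0 - 29.333*I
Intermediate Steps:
c(y, E) = -6*y (c(y, E) = -y*6 = -6*y)
g(N) = 2 - √2*√N/9 (g(N) = 2 - √(N + N)/9 = 2 - √2*√N/9)
g(-2)*c(-22, -3) - 353 = (2 - √2*√(-2)/9)*(-6*(-22)) - 353 = (2 - √2*I*√2/9)*132 - 353 = (2 - 2*I/9)*132 - 353 = (264 - 88*I/3) - 353 = -89 - 88*I/3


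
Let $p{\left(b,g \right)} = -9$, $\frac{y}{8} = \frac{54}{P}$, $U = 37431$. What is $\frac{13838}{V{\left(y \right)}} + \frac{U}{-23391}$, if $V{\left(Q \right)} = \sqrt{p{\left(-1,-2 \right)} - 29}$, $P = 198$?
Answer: $- \frac{4159}{2599} - \frac{6919 i \sqrt{38}}{19} \approx -1.6002 - 2244.8 i$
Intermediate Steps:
$y = \frac{24}{11}$ ($y = 8 \cdot \frac{54}{198} = 8 \cdot 54 \cdot \frac{1}{198} = 8 \cdot \frac{3}{11} = \frac{24}{11} \approx 2.1818$)
$V{\left(Q \right)} = i \sqrt{38}$ ($V{\left(Q \right)} = \sqrt{-9 - 29} = \sqrt{-38} = i \sqrt{38}$)
$\frac{13838}{V{\left(y \right)}} + \frac{U}{-23391} = \frac{13838}{i \sqrt{38}} + \frac{37431}{-23391} = 13838 \left(- \frac{i \sqrt{38}}{38}\right) + 37431 \left(- \frac{1}{23391}\right) = - \frac{6919 i \sqrt{38}}{19} - \frac{4159}{2599} = - \frac{4159}{2599} - \frac{6919 i \sqrt{38}}{19}$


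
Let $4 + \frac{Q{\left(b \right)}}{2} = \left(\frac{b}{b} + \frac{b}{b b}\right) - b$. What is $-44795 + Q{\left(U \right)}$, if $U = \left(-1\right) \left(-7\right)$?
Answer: $- \frac{313703}{7} \approx -44815.0$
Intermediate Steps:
$U = 7$
$Q{\left(b \right)} = -6 - 2 b + \frac{2}{b}$ ($Q{\left(b \right)} = -8 + 2 \left(\left(\frac{b}{b} + \frac{b}{b b}\right) - b\right) = -8 + 2 \left(\left(1 + \frac{b}{b^{2}}\right) - b\right) = -8 + 2 \left(\left(1 + \frac{1}{b}\right) - b\right) = -8 + 2 \left(1 + \frac{1}{b} - b\right) = -8 + \left(2 - 2 b + \frac{2}{b}\right) = -6 - 2 b + \frac{2}{b}$)
$-44795 + Q{\left(U \right)} = -44795 - \left(20 - \frac{2}{7}\right) = -44795 - \frac{138}{7} = - \frac{313703}{7}$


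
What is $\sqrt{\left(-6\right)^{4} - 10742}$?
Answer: $i \sqrt{9446} \approx 97.191 i$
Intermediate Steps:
$\sqrt{\left(-6\right)^{4} - 10742} = \sqrt{1296 - 10742} = \sqrt{-9446} = i \sqrt{9446}$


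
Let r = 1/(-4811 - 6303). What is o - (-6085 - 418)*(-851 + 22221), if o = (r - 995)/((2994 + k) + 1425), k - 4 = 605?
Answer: 7765759506920689/55881192 ≈ 1.3897e+8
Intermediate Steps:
k = 609 (k = 4 + 605 = 609)
r = -1/11114 (r = 1/(-11114) = -1/11114 ≈ -8.9977e-5)
o = -11058431/55881192 (o = (-1/11114 - 995)/((2994 + 609) + 1425) = -11058431/(11114*(3603 + 1425)) = -11058431/11114/5028 = -11058431/11114*1/5028 = -11058431/55881192 ≈ -0.19789)
o - (-6085 - 418)*(-851 + 22221) = -11058431/55881192 - (-6085 - 418)*(-851 + 22221) = -11058431/55881192 - (-6503)*21370 = -11058431/55881192 - 1*(-138969110) = -11058431/55881192 + 138969110 = 7765759506920689/55881192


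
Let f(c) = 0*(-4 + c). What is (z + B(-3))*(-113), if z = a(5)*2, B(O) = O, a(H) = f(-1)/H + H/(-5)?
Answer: 565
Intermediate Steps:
f(c) = 0
a(H) = -H/5 (a(H) = 0/H + H/(-5) = 0 + H*(-⅕) = 0 - H/5 = -H/5)
z = -2 (z = -⅕*5*2 = -1*2 = -2)
(z + B(-3))*(-113) = (-2 - 3)*(-113) = -5*(-113) = 565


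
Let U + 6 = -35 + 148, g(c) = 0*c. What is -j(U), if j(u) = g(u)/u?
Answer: 0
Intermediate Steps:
g(c) = 0
U = 107 (U = -6 + (-35 + 148) = -6 + 113 = 107)
j(u) = 0 (j(u) = 0/u = 0)
-j(U) = -1*0 = 0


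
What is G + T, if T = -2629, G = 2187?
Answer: -442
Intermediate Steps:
G + T = 2187 - 2629 = -442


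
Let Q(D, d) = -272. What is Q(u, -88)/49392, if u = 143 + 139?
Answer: -17/3087 ≈ -0.0055070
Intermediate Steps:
u = 282
Q(u, -88)/49392 = -272/49392 = -272*1/49392 = -17/3087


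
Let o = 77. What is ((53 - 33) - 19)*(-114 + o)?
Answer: -37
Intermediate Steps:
((53 - 33) - 19)*(-114 + o) = ((53 - 33) - 19)*(-114 + 77) = (20 - 19)*(-37) = 1*(-37) = -37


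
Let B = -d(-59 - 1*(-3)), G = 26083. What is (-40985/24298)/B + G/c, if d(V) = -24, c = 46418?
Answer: 6653955943/13534374768 ≈ 0.49163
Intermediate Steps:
B = 24 (B = -1*(-24) = 24)
(-40985/24298)/B + G/c = -40985/24298/24 + 26083/46418 = -40985*1/24298*(1/24) + 26083*(1/46418) = -40985/24298*1/24 + 26083/46418 = -40985/583152 + 26083/46418 = 6653955943/13534374768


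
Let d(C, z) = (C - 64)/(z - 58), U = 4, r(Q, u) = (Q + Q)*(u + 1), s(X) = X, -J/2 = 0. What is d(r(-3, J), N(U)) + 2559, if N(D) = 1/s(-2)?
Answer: 299543/117 ≈ 2560.2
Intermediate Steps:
J = 0 (J = -2*0 = 0)
r(Q, u) = 2*Q*(1 + u) (r(Q, u) = (2*Q)*(1 + u) = 2*Q*(1 + u))
N(D) = -½ (N(D) = 1/(-2) = -½)
d(C, z) = (-64 + C)/(-58 + z)
d(r(-3, J), N(U)) + 2559 = (-64 + 2*(-3)*(1 + 0))/(-58 - ½) + 2559 = (-64 + 2*(-3)*1)/(-117/2) + 2559 = -2*(-64 - 6)/117 + 2559 = -2/117*(-70) + 2559 = 140/117 + 2559 = 299543/117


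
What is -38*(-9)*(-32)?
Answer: -10944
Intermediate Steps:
-38*(-9)*(-32) = 342*(-32) = -10944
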